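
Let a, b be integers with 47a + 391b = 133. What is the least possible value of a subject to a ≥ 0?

gcd(391, 47) = 1  (391 = 8·47 + 15, 47 = 3·15 + 2, 15 = 7·2 + 1, 2 = 2·1).
1 divides 133, so solutions exist.
Back-substituting, 47·(-183) + 391·(22) = 1.
Scale by 133/1 = 133: (a₀, b₀) = (-24339, 2926).
General solution: a = -24339 + 391t, b = 2926 - 47t for integer t.
a ≥ 0: smallest is -24339 mod 391 = 294 (at t = 63), with b = -35.

294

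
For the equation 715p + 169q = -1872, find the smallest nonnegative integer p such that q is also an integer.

4

gcd(715, 169) = 13.
13 divides -1872, so solutions exist.
By Bézout, 715*(-4) + 169*(17) = 13.
Scale by -1872/13 = -144: (p₀, q₀) = (576, -2448).
General solution: p = 576 + 13t, q = -2448 - 55t for integer t.
p ≥ 0: smallest is 576 mod 13 = 4 (at t = -44), with q = -28.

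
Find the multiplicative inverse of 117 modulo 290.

233

gcd(290, 117) = 1  (290 = 2×117 + 56, 117 = 2×56 + 5, 56 = 11×5 + 1, 5 = 5×1).
Back-substituting, 117×(-57) + 290×(23) = 1.
So 117×-57 ≡ 1 (mod 290), and -57 mod 290 = 233.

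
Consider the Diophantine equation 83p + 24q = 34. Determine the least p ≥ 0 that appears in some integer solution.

14

gcd(83, 24) = 1  (83 = 3*24 + 11, 24 = 2*11 + 2, 11 = 5*2 + 1, 2 = 2*1).
1 divides 34, so solutions exist.
Back-substituting, 83*(11) + 24*(-38) = 1.
Scale by 34/1 = 34: (p₀, q₀) = (374, -1292).
General solution: p = 374 + 24t, q = -1292 - 83t for integer t.
p ≥ 0: smallest is 374 mod 24 = 14 (at t = -15), with q = -47.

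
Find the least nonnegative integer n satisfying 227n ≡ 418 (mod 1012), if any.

198

gcd(1012, 227) = 1.
1 divides 418, so solutions exist.
By Bézout, 227×(107) + 1012×(-24) = 1.
So 227×(107) ≡ 1 (mod 1012); multiply by 418: n ≡ 44726 (mod 1012).
Smallest nonnegative: n = 44726 mod 1012 = 198.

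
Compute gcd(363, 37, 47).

1

gcd(363, 37) = 1  (363 = 9×37 + 30, 37 = 1×30 + 7, 30 = 4×7 + 2, 7 = 3×2 + 1, 2 = 2×1).
gcd(1, 47) = 1.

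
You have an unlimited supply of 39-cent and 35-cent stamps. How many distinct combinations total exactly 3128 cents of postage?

2

Need nonnegative integers with 39j + 35k = 3128.
gcd(39, 35) = 1, and 39·(9) + 35·(-10) = 1.
So (j₀, k₀) = (28152, -31280); general j = 28152 + 35t, k = -31280 - 39t.
j ≥ 0 ⇒ t ≥ -804; k ≥ 0 ⇒ t ≤ -803. That's 2 values of t.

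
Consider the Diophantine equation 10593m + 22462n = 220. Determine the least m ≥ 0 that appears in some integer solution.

1760

gcd(22462, 10593) = 11.
11 divides 220, so solutions exist.
By Bézout, 10593*(-933) + 22462*(440) = 11.
Scale by 220/11 = 20: (m₀, n₀) = (-18660, 8800).
General solution: m = -18660 + 2042t, n = 8800 - 963t for integer t.
m ≥ 0: smallest is -18660 mod 2042 = 1760 (at t = 10), with n = -830.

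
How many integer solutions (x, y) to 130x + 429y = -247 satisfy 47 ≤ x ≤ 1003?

gcd(429, 130) = 13.
By Bézout, 130×(10) + 429×(-3) = 13.
Particular solution: (8, -3).
General solution: x = 8 + 33t, y = -3 - 10t for integer t.
47 ≤ 8 + 33t ≤ 1003 gives t ∈ [2, 30], which is 29 values.

29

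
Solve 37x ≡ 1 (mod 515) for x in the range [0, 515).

348

gcd(515, 37):
  515 = 13*37 + 34
  37 = 1*34 + 3
  34 = 11*3 + 1
  3 = 3*1
so gcd(515, 37) = 1.
Back-substitute for Bézout coefficients:
  1 = 34 - 11*3
  ... = 37*(-167) + 515*(12)
So 37*-167 ≡ 1 (mod 515), and -167 mod 515 = 348.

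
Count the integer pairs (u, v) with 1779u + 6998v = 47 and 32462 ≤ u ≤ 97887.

9

gcd(6998, 1779) = 1.
By Bézout, 1779*(771) + 6998*(-196) = 1.
Particular solution: (1247, -317).
General solution: u = 1247 + 6998t, v = -317 - 1779t for integer t.
32462 ≤ 1247 + 6998t ≤ 97887 gives t ∈ [5, 13], which is 9 values.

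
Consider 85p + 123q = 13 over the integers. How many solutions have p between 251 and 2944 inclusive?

gcd(123, 85) = 1.
By Bézout, 85*(55) + 123*(-38) = 1.
Particular solution: (100, -69).
General solution: p = 100 + 123t, q = -69 - 85t for integer t.
251 ≤ 100 + 123t ≤ 2944 gives t ∈ [2, 23], which is 22 values.

22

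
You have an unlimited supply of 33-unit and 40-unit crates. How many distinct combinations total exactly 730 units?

1

Need nonnegative integers with 33j + 40k = 730.
gcd(33, 40) = 1, and 33·(17) + 40·(-14) = 1.
So (j₀, k₀) = (12410, -10220); general j = 12410 + 40t, k = -10220 - 33t.
j ≥ 0 ⇒ t ≥ -310; k ≥ 0 ⇒ t ≤ -310. That's 1 value of t.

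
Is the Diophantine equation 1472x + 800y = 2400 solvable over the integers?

gcd(1472, 800) = 32  (1472 = 1*800 + 672, 800 = 1*672 + 128, 672 = 5*128 + 32, 128 = 4*32).
32 divides 2400, so integer solutions exist.

yes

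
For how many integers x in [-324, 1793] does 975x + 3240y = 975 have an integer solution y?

gcd(3240, 975) = 15  (3240 = 3×975 + 315, 975 = 3×315 + 30, 315 = 10×30 + 15, 30 = 2×15).
Back-substituting, 975×(-103) + 3240×(31) = 15.
Scale by 65: particular solution (-6695, 2015); reduce x mod 216: (1, 0).
General solution: x = 1 + 216t, y = 0 - 65t for integer t.
-324 ≤ 1 + 216t ≤ 1793 gives t ∈ [-1, 8], which is 10 values.

10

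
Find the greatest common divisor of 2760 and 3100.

gcd(3100, 2760):
  3100 = 1×2760 + 340
  2760 = 8×340 + 40
  340 = 8×40 + 20
  40 = 2×20
so gcd(3100, 2760) = 20.

20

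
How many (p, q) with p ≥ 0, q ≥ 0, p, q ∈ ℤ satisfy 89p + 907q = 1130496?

14

gcd(907, 89):
  907 = 10×89 + 17
  89 = 5×17 + 4
  17 = 4×4 + 1
  4 = 4×1
so gcd(907, 89) = 1.
Back-substitute for Bézout coefficients:
  1 = 17 - 4×4
  ... = 89×(-214) + 907×(21)
Scale by 1130496: one solution is (-241926144, 23740416). Reduce p mod 907: (687, 1179).
General: p = 687 + 907t, q = 1179 - 89t.
p ≥ 0 ⇒ t ≥ 0; q ≥ 0 ⇒ t ≤ 13. So t ∈ [0, 13]: 14 solutions.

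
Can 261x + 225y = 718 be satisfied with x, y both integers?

gcd(261, 225) = 9.
9 does not divide 718 (remainder 7), so no integer solutions.

no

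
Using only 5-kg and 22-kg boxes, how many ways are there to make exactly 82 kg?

Need nonnegative integers with 5j + 22k = 82.
gcd(5, 22) = 1, and 5·(9) + 22·(-2) = 1.
So (j₀, k₀) = (738, -164); general j = 738 + 22t, k = -164 - 5t.
j ≥ 0 ⇒ t ≥ -33; k ≥ 0 ⇒ t ≤ -33. That's 1 value of t.

1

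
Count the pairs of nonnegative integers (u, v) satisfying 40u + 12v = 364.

gcd(40, 12):
  40 = 3·12 + 4
  12 = 3·4
so gcd(40, 12) = 4.
Back-substitute for Bézout coefficients:
  4 = 40 - 3·12
  ... = 40·(1) + 12·(-3)
Scale by 91: one solution is (91, -273). Reduce u mod 3: (1, 27).
General: u = 1 + 3t, v = 27 - 10t.
u ≥ 0 ⇒ t ≥ 0; v ≥ 0 ⇒ t ≤ 2. So t ∈ [0, 2]: 3 solutions.

3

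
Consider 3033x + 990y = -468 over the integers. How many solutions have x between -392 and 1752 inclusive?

gcd(3033, 990):
  3033 = 3·990 + 63
  990 = 15·63 + 45
  63 = 1·45 + 18
  45 = 2·18 + 9
  18 = 2·9
so gcd(3033, 990) = 9.
Back-substitute for Bézout coefficients:
  9 = 45 - 2·18
  ... = 3033·(-47) + 990·(144)
Scale by -52: particular solution (2444, -7488); reduce x mod 110: (24, -74).
General solution: x = 24 + 110t, y = -74 - 337t for integer t.
-392 ≤ 24 + 110t ≤ 1752 gives t ∈ [-3, 15], which is 19 values.

19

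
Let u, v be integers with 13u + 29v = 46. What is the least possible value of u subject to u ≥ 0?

gcd(29, 13) = 1.
1 divides 46, so solutions exist.
By Bézout, 13*(9) + 29*(-4) = 1.
Scale by 46/1 = 46: (u₀, v₀) = (414, -184).
General solution: u = 414 + 29t, v = -184 - 13t for integer t.
u ≥ 0: smallest is 414 mod 29 = 8 (at t = -14), with v = -2.

8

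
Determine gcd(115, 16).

gcd(115, 16) = 1  (115 = 7*16 + 3, 16 = 5*3 + 1, 3 = 3*1).

1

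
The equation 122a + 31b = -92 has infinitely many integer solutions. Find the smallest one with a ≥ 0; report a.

gcd(122, 31) = 1.
1 divides -92, so solutions exist.
By Bézout, 122·(15) + 31·(-59) = 1.
Scale by -92/1 = -92: (a₀, b₀) = (-1380, 5428).
General solution: a = -1380 + 31t, b = 5428 - 122t for integer t.
a ≥ 0: smallest is -1380 mod 31 = 15 (at t = 45), with b = -62.

15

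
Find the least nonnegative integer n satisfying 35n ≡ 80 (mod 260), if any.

gcd(260, 35):
  260 = 7×35 + 15
  35 = 2×15 + 5
  15 = 3×5
so gcd(260, 35) = 5.
5 divides 80, so solutions exist.
Back-substitute for Bézout coefficients:
  5 = 35 - 2×15
  ... = 35×(15) + 260×(-2)
So 35×(15) ≡ 5 (mod 260); multiply by 16: n ≡ 240 (mod 52).
Smallest nonnegative: n = 240 mod 52 = 32.

32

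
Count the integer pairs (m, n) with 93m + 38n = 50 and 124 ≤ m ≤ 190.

gcd(93, 38) = 1  (93 = 2*38 + 17, 38 = 2*17 + 4, 17 = 4*4 + 1, 4 = 4*1).
Back-substituting, 93*(9) + 38*(-22) = 1.
Scale by 50: particular solution (450, -1100); reduce m mod 38: (32, -77).
General solution: m = 32 + 38t, n = -77 - 93t for integer t.
124 ≤ 32 + 38t ≤ 190 gives t ∈ [3, 4], which is 2 values.

2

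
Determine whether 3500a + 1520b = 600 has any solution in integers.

gcd(3500, 1520):
  3500 = 2×1520 + 460
  1520 = 3×460 + 140
  460 = 3×140 + 40
  140 = 3×40 + 20
  40 = 2×20
so gcd(3500, 1520) = 20.
20 divides 600, so integer solutions exist.

yes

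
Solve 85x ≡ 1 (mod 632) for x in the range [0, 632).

461

gcd(632, 85) = 1  (632 = 7·85 + 37, 85 = 2·37 + 11, 37 = 3·11 + 4, 11 = 2·4 + 3, 4 = 1·3 + 1, 3 = 3·1).
Back-substituting, 85·(-171) + 632·(23) = 1.
So 85·-171 ≡ 1 (mod 632), and -171 mod 632 = 461.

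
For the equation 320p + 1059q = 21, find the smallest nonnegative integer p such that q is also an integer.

930

gcd(1059, 320):
  1059 = 3·320 + 99
  320 = 3·99 + 23
  99 = 4·23 + 7
  23 = 3·7 + 2
  7 = 3·2 + 1
  2 = 2·1
so gcd(1059, 320) = 1.
1 divides 21, so solutions exist.
Back-substitute for Bézout coefficients:
  1 = 7 - 3·2
  ... = 320·(-460) + 1059·(139)
Scale by 21/1 = 21: (p₀, q₀) = (-9660, 2919).
General solution: p = -9660 + 1059t, q = 2919 - 320t for integer t.
p ≥ 0: smallest is -9660 mod 1059 = 930 (at t = 10), with q = -281.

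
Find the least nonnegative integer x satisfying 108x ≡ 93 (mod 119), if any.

24

gcd(119, 108) = 1  (119 = 1*108 + 11, 108 = 9*11 + 9, 11 = 1*9 + 2, 9 = 4*2 + 1, 2 = 2*1).
1 divides 93, so solutions exist.
Back-substituting, 108*(54) + 119*(-49) = 1.
So 108*(54) ≡ 1 (mod 119); multiply by 93: x ≡ 5022 (mod 119).
Smallest nonnegative: x = 5022 mod 119 = 24.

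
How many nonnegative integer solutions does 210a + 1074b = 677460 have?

gcd(1074, 210):
  1074 = 5·210 + 24
  210 = 8·24 + 18
  24 = 1·18 + 6
  18 = 3·6
so gcd(1074, 210) = 6.
Back-substitute for Bézout coefficients:
  6 = 24 - 1·18
  ... = 210·(-46) + 1074·(9)
Scale by 112910: one solution is (-5193860, 1016190). Reduce a mod 179: (4, 630).
General: a = 4 + 179t, b = 630 - 35t.
a ≥ 0 ⇒ t ≥ 0; b ≥ 0 ⇒ t ≤ 18. So t ∈ [0, 18]: 19 solutions.

19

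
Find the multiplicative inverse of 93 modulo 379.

216

gcd(379, 93):
  379 = 4*93 + 7
  93 = 13*7 + 2
  7 = 3*2 + 1
  2 = 2*1
so gcd(379, 93) = 1.
Back-substitute for Bézout coefficients:
  1 = 7 - 3*2
  ... = 93*(-163) + 379*(40)
So 93*-163 ≡ 1 (mod 379), and -163 mod 379 = 216.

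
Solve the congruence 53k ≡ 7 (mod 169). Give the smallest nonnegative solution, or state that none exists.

150

gcd(169, 53):
  169 = 3*53 + 10
  53 = 5*10 + 3
  10 = 3*3 + 1
  3 = 3*1
so gcd(169, 53) = 1.
1 divides 7, so solutions exist.
Back-substitute for Bézout coefficients:
  1 = 10 - 3*3
  ... = 53*(-51) + 169*(16)
So 53*(-51) ≡ 1 (mod 169); multiply by 7: k ≡ -357 (mod 169).
Smallest nonnegative: k = -357 mod 169 = 150.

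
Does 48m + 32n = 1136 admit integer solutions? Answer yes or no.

yes

gcd(48, 32) = 16.
16 divides 1136, so integer solutions exist.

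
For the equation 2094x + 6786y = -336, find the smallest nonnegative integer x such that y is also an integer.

379

gcd(6786, 2094) = 6.
6 divides -336, so solutions exist.
By Bézout, 2094*(175) + 6786*(-54) = 6.
Scale by -336/6 = -56: (x₀, y₀) = (-9800, 3024).
General solution: x = -9800 + 1131t, y = 3024 - 349t for integer t.
x ≥ 0: smallest is -9800 mod 1131 = 379 (at t = 9), with y = -117.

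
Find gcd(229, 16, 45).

1

gcd(229, 16) = 1.
gcd(1, 45) = 1.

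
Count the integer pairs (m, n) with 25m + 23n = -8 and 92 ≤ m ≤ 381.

12

gcd(25, 23) = 1.
By Bézout, 25×(-11) + 23×(12) = 1.
Particular solution: (19, -21).
General solution: m = 19 + 23t, n = -21 - 25t for integer t.
92 ≤ 19 + 23t ≤ 381 gives t ∈ [4, 15], which is 12 values.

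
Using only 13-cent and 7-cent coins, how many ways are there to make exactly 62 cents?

Need nonnegative integers with 13j + 7k = 62.
gcd(13, 7) = 1, and 13·(-1) + 7·(2) = 1.
So (j₀, k₀) = (-62, 124); general j = -62 + 7t, k = 124 - 13t.
j ≥ 0 ⇒ t ≥ 9; k ≥ 0 ⇒ t ≤ 9. That's 1 value of t.

1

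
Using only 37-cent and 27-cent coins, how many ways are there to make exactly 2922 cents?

Need nonnegative integers with 37j + 27k = 2922.
gcd(37, 27) = 1, and 37·(-8) + 27·(11) = 1.
So (j₀, k₀) = (-23376, 32142); general j = -23376 + 27t, k = 32142 - 37t.
j ≥ 0 ⇒ t ≥ 866; k ≥ 0 ⇒ t ≤ 868. That's 3 values of t.

3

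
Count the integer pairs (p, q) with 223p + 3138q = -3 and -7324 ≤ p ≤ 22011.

9

gcd(3138, 223) = 1.
By Bézout, 223·(-197) + 3138·(14) = 1.
Particular solution: (591, -42).
General solution: p = 591 + 3138t, q = -42 - 223t for integer t.
-7324 ≤ 591 + 3138t ≤ 22011 gives t ∈ [-2, 6], which is 9 values.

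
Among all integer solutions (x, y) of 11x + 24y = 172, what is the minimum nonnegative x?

20

gcd(24, 11) = 1.
1 divides 172, so solutions exist.
By Bézout, 11*(11) + 24*(-5) = 1.
Scale by 172/1 = 172: (x₀, y₀) = (1892, -860).
General solution: x = 1892 + 24t, y = -860 - 11t for integer t.
x ≥ 0: smallest is 1892 mod 24 = 20 (at t = -78), with y = -2.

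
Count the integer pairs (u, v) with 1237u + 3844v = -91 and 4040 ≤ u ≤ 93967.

24

gcd(3844, 1237) = 1  (3844 = 3×1237 + 133, 1237 = 9×133 + 40, 133 = 3×40 + 13, 40 = 3×13 + 1, 13 = 13×1).
Back-substituting, 1237×(289) + 3844×(-93) = 1.
Scale by -91: particular solution (-26299, 8463); reduce u mod 3844: (609, -196).
General solution: u = 609 + 3844t, v = -196 - 1237t for integer t.
4040 ≤ 609 + 3844t ≤ 93967 gives t ∈ [1, 24], which is 24 values.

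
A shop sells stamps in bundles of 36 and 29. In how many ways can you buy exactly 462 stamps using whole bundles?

1

Need nonnegative integers with 36j + 29k = 462.
gcd(36, 29) = 1, and 36·(-4) + 29·(5) = 1.
So (j₀, k₀) = (-1848, 2310); general j = -1848 + 29t, k = 2310 - 36t.
j ≥ 0 ⇒ t ≥ 64; k ≥ 0 ⇒ t ≤ 64. That's 1 value of t.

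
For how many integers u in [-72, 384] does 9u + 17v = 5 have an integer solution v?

27

gcd(17, 9) = 1.
By Bézout, 9×(2) + 17×(-1) = 1.
Particular solution: (10, -5).
General solution: u = 10 + 17t, v = -5 - 9t for integer t.
-72 ≤ 10 + 17t ≤ 384 gives t ∈ [-4, 22], which is 27 values.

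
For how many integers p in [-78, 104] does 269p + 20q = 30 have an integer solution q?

gcd(269, 20) = 1.
By Bézout, 269·(9) + 20·(-121) = 1.
Particular solution: (10, -133).
General solution: p = 10 + 20t, q = -133 - 269t for integer t.
-78 ≤ 10 + 20t ≤ 104 gives t ∈ [-4, 4], which is 9 values.

9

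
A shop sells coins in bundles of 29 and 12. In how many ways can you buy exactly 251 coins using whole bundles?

1

Need nonnegative integers with 29j + 12k = 251.
gcd(29, 12) = 1, and 29·(5) + 12·(-12) = 1.
So (j₀, k₀) = (1255, -3012); general j = 1255 + 12t, k = -3012 - 29t.
j ≥ 0 ⇒ t ≥ -104; k ≥ 0 ⇒ t ≤ -104. That's 1 value of t.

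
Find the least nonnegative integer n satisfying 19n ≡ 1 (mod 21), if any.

gcd(21, 19):
  21 = 1×19 + 2
  19 = 9×2 + 1
  2 = 2×1
so gcd(21, 19) = 1.
1 divides 1, so solutions exist.
Back-substitute for Bézout coefficients:
  1 = 19 - 9×2
  ... = 19×(10) + 21×(-9)
So 19×(10) ≡ 1 (mod 21); multiply by 1: n ≡ 10 (mod 21).
Smallest nonnegative: n = 10 mod 21 = 10.

10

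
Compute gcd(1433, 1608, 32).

gcd(1608, 1433) = 1.
gcd(1, 32) = 1.

1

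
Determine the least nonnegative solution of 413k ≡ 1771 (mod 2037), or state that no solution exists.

gcd(2037, 413):
  2037 = 4×413 + 385
  413 = 1×385 + 28
  385 = 13×28 + 21
  28 = 1×21 + 7
  21 = 3×7
so gcd(2037, 413) = 7.
7 divides 1771, so solutions exist.
Back-substitute for Bézout coefficients:
  7 = 28 - 1×21
  ... = 413×(74) + 2037×(-15)
So 413×(74) ≡ 7 (mod 2037); multiply by 253: k ≡ 18722 (mod 291).
Smallest nonnegative: k = 18722 mod 291 = 98.

98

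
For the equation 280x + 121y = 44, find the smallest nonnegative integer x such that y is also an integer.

gcd(280, 121):
  280 = 2×121 + 38
  121 = 3×38 + 7
  38 = 5×7 + 3
  7 = 2×3 + 1
  3 = 3×1
so gcd(280, 121) = 1.
1 divides 44, so solutions exist.
Back-substitute for Bézout coefficients:
  1 = 7 - 2×3
  ... = 280×(-35) + 121×(81)
Scale by 44/1 = 44: (x₀, y₀) = (-1540, 3564).
General solution: x = -1540 + 121t, y = 3564 - 280t for integer t.
x ≥ 0: smallest is -1540 mod 121 = 33 (at t = 13), with y = -76.

33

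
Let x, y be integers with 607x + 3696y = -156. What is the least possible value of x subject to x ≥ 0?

2892

gcd(3696, 607) = 1  (3696 = 6×607 + 54, 607 = 11×54 + 13, 54 = 4×13 + 2, 13 = 6×2 + 1, 2 = 2×1).
1 divides -156, so solutions exist.
Back-substituting, 607×(1711) + 3696×(-281) = 1.
Scale by -156/1 = -156: (x₀, y₀) = (-266916, 43836).
General solution: x = -266916 + 3696t, y = 43836 - 607t for integer t.
x ≥ 0: smallest is -266916 mod 3696 = 2892 (at t = 73), with y = -475.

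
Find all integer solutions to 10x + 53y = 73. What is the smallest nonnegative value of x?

2

gcd(53, 10):
  53 = 5*10 + 3
  10 = 3*3 + 1
  3 = 3*1
so gcd(53, 10) = 1.
1 divides 73, so solutions exist.
Back-substitute for Bézout coefficients:
  1 = 10 - 3*3
  ... = 10*(16) + 53*(-3)
Scale by 73/1 = 73: (x₀, y₀) = (1168, -219).
General solution: x = 1168 + 53t, y = -219 - 10t for integer t.
x ≥ 0: smallest is 1168 mod 53 = 2 (at t = -22), with y = 1.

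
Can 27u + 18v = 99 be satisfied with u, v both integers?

gcd(27, 18):
  27 = 1×18 + 9
  18 = 2×9
so gcd(27, 18) = 9.
9 divides 99, so integer solutions exist.

yes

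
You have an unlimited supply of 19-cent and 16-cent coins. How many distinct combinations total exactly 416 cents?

2

Need nonnegative integers with 19j + 16k = 416.
gcd(19, 16) = 1, and 19·(-5) + 16·(6) = 1.
So (j₀, k₀) = (-2080, 2496); general j = -2080 + 16t, k = 2496 - 19t.
j ≥ 0 ⇒ t ≥ 130; k ≥ 0 ⇒ t ≤ 131. That's 2 values of t.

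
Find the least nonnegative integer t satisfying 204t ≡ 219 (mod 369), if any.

gcd(369, 204) = 3.
3 divides 219, so solutions exist.
By Bézout, 204×(38) + 369×(-21) = 3.
So 204×(38) ≡ 3 (mod 369); multiply by 73: t ≡ 2774 (mod 123).
Smallest nonnegative: t = 2774 mod 123 = 68.

68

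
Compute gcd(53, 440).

1

gcd(440, 53):
  440 = 8×53 + 16
  53 = 3×16 + 5
  16 = 3×5 + 1
  5 = 5×1
so gcd(440, 53) = 1.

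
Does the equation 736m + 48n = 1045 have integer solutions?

no

gcd(736, 48) = 16  (736 = 15·48 + 16, 48 = 3·16).
16 does not divide 1045 (remainder 5), so no integer solutions.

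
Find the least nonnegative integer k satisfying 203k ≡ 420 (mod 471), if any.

132

gcd(471, 203):
  471 = 2·203 + 65
  203 = 3·65 + 8
  65 = 8·8 + 1
  8 = 8·1
so gcd(471, 203) = 1.
1 divides 420, so solutions exist.
Back-substitute for Bézout coefficients:
  1 = 65 - 8·8
  ... = 203·(-58) + 471·(25)
So 203·(-58) ≡ 1 (mod 471); multiply by 420: k ≡ -24360 (mod 471).
Smallest nonnegative: k = -24360 mod 471 = 132.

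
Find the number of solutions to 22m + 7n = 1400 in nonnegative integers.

10

gcd(22, 7) = 1.
By Bézout, 22*(1) + 7*(-3) = 1.
One solution: (0, 200).
General: m = 0 + 7t, n = 200 - 22t.
m ≥ 0 ⇒ t ≥ 0; n ≥ 0 ⇒ t ≤ 9. So t ∈ [0, 9]: 10 solutions.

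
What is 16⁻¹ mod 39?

gcd(39, 16) = 1  (39 = 2·16 + 7, 16 = 2·7 + 2, 7 = 3·2 + 1, 2 = 2·1).
Back-substituting, 16·(-17) + 39·(7) = 1.
So 16·-17 ≡ 1 (mod 39), and -17 mod 39 = 22.

22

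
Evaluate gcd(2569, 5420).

1

gcd(5420, 2569):
  5420 = 2·2569 + 282
  2569 = 9·282 + 31
  282 = 9·31 + 3
  31 = 10·3 + 1
  3 = 3·1
so gcd(5420, 2569) = 1.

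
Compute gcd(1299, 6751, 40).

1

gcd(6751, 1299):
  6751 = 5×1299 + 256
  1299 = 5×256 + 19
  256 = 13×19 + 9
  19 = 2×9 + 1
  9 = 9×1
so gcd(6751, 1299) = 1.
gcd(1, 40) = 1.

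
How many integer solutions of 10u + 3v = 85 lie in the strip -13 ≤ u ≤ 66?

gcd(10, 3) = 1.
By Bézout, 10×(1) + 3×(-3) = 1.
Particular solution: (1, 25).
General solution: u = 1 + 3t, v = 25 - 10t for integer t.
-13 ≤ 1 + 3t ≤ 66 gives t ∈ [-4, 21], which is 26 values.

26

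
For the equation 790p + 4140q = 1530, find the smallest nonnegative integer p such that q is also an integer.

243

gcd(4140, 790):
  4140 = 5*790 + 190
  790 = 4*190 + 30
  190 = 6*30 + 10
  30 = 3*10
so gcd(4140, 790) = 10.
10 divides 1530, so solutions exist.
Back-substitute for Bézout coefficients:
  10 = 190 - 6*30
  ... = 790*(-131) + 4140*(25)
Scale by 1530/10 = 153: (p₀, q₀) = (-20043, 3825).
General solution: p = -20043 + 414t, q = 3825 - 79t for integer t.
p ≥ 0: smallest is -20043 mod 414 = 243 (at t = 49), with q = -46.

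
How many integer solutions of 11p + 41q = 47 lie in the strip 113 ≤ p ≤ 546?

11

gcd(41, 11) = 1  (41 = 3·11 + 8, 11 = 1·8 + 3, 8 = 2·3 + 2, 3 = 1·2 + 1, 2 = 2·1).
Back-substituting, 11·(15) + 41·(-4) = 1.
Scale by 47: particular solution (705, -188); reduce p mod 41: (8, -1).
General solution: p = 8 + 41t, q = -1 - 11t for integer t.
113 ≤ 8 + 41t ≤ 546 gives t ∈ [3, 13], which is 11 values.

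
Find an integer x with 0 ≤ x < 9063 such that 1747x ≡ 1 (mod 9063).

5167

gcd(9063, 1747) = 1  (9063 = 5×1747 + 328, 1747 = 5×328 + 107, 328 = 3×107 + 7, 107 = 15×7 + 2, 7 = 3×2 + 1, 2 = 2×1).
Back-substituting, 1747×(-3896) + 9063×(751) = 1.
So 1747×-3896 ≡ 1 (mod 9063), and -3896 mod 9063 = 5167.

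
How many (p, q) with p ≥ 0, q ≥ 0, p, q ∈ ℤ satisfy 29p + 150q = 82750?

19

gcd(150, 29) = 1.
By Bézout, 29×(-31) + 150×(6) = 1.
One solution: (50, 542).
General: p = 50 + 150t, q = 542 - 29t.
p ≥ 0 ⇒ t ≥ 0; q ≥ 0 ⇒ t ≤ 18. So t ∈ [0, 18]: 19 solutions.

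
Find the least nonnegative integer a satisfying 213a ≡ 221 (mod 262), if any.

65

gcd(262, 213):
  262 = 1*213 + 49
  213 = 4*49 + 17
  49 = 2*17 + 15
  17 = 1*15 + 2
  15 = 7*2 + 1
  2 = 2*1
so gcd(262, 213) = 1.
1 divides 221, so solutions exist.
Back-substitute for Bézout coefficients:
  1 = 15 - 7*2
  ... = 213*(-123) + 262*(100)
So 213*(-123) ≡ 1 (mod 262); multiply by 221: a ≡ -27183 (mod 262).
Smallest nonnegative: a = -27183 mod 262 = 65.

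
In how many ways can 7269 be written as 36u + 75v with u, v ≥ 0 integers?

8

gcd(75, 36) = 3  (75 = 2·36 + 3, 36 = 12·3).
Back-substituting, 36·(-2) + 75·(1) = 3.
Scale by 2423: one solution is (-4846, 2423). Reduce u mod 25: (4, 95).
General: u = 4 + 25t, v = 95 - 12t.
u ≥ 0 ⇒ t ≥ 0; v ≥ 0 ⇒ t ≤ 7. So t ∈ [0, 7]: 8 solutions.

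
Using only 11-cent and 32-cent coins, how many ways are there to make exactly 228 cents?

Need nonnegative integers with 11j + 32k = 228.
gcd(11, 32) = 1, and 11·(3) + 32·(-1) = 1.
So (j₀, k₀) = (684, -228); general j = 684 + 32t, k = -228 - 11t.
j ≥ 0 ⇒ t ≥ -21; k ≥ 0 ⇒ t ≤ -21. That's 1 value of t.

1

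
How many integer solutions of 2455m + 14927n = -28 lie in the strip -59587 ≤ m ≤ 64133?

gcd(14927, 2455) = 1  (14927 = 6*2455 + 197, 2455 = 12*197 + 91, 197 = 2*91 + 15, 91 = 6*15 + 1, 15 = 15*1).
Back-substituting, 2455*(985) + 14927*(-162) = 1.
Scale by -28: particular solution (-27580, 4536); reduce m mod 14927: (2274, -374).
General solution: m = 2274 + 14927t, n = -374 - 2455t for integer t.
-59587 ≤ 2274 + 14927t ≤ 64133 gives t ∈ [-4, 4], which is 9 values.

9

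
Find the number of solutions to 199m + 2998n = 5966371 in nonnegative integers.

10

gcd(2998, 199):
  2998 = 15*199 + 13
  199 = 15*13 + 4
  13 = 3*4 + 1
  4 = 4*1
so gcd(2998, 199) = 1.
Back-substitute for Bézout coefficients:
  1 = 13 - 3*4
  ... = 199*(-693) + 2998*(46)
Scale by 5966371: one solution is (-4134695103, 274453066). Reduce m mod 2998: (2593, 1818).
General: m = 2593 + 2998t, n = 1818 - 199t.
m ≥ 0 ⇒ t ≥ 0; n ≥ 0 ⇒ t ≤ 9. So t ∈ [0, 9]: 10 solutions.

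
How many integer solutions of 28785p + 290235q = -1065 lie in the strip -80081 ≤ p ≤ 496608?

30

gcd(290235, 28785):
  290235 = 10·28785 + 2385
  28785 = 12·2385 + 165
  2385 = 14·165 + 75
  165 = 2·75 + 15
  75 = 5·15
so gcd(290235, 28785) = 15.
Back-substitute for Bézout coefficients:
  15 = 165 - 2·75
  ... = 28785·(3529) + 290235·(-350)
Scale by -71: particular solution (-250559, 24850); reduce p mod 19349: (978, -97).
General solution: p = 978 + 19349t, q = -97 - 1919t for integer t.
-80081 ≤ 978 + 19349t ≤ 496608 gives t ∈ [-4, 25], which is 30 values.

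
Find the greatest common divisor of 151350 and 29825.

gcd(151350, 29825) = 25  (151350 = 5*29825 + 2225, 29825 = 13*2225 + 900, 2225 = 2*900 + 425, 900 = 2*425 + 50, 425 = 8*50 + 25, 50 = 2*25).

25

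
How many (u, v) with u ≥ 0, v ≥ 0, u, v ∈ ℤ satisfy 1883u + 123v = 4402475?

gcd(1883, 123):
  1883 = 15×123 + 38
  123 = 3×38 + 9
  38 = 4×9 + 2
  9 = 4×2 + 1
  2 = 2×1
so gcd(1883, 123) = 1.
Back-substitute for Bézout coefficients:
  1 = 9 - 4×2
  ... = 1883×(-55) + 123×(842)
Scale by 4402475: one solution is (-242136125, 3706883950). Reduce u mod 123: (76, 34629).
General: u = 76 + 123t, v = 34629 - 1883t.
u ≥ 0 ⇒ t ≥ 0; v ≥ 0 ⇒ t ≤ 18. So t ∈ [0, 18]: 19 solutions.

19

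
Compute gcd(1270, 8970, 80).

gcd(8970, 1270) = 10  (8970 = 7*1270 + 80, 1270 = 15*80 + 70, 80 = 1*70 + 10, 70 = 7*10).
gcd(10, 80) = 10.

10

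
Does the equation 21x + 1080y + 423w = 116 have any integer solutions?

no

gcd(1080, 21) = 3  (1080 = 51*21 + 9, 21 = 2*9 + 3, 9 = 3*3).
gcd(3, 423) = 3.
3 does not divide 116 (remainder 2), so no integer solutions.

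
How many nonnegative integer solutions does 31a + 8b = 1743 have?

gcd(31, 8):
  31 = 3*8 + 7
  8 = 1*7 + 1
  7 = 7*1
so gcd(31, 8) = 1.
Back-substitute for Bézout coefficients:
  1 = 8 - 1*7
  ... = 31*(-1) + 8*(4)
Scale by 1743: one solution is (-1743, 6972). Reduce a mod 8: (1, 214).
General: a = 1 + 8t, b = 214 - 31t.
a ≥ 0 ⇒ t ≥ 0; b ≥ 0 ⇒ t ≤ 6. So t ∈ [0, 6]: 7 solutions.

7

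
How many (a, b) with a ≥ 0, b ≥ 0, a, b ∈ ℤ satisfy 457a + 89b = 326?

0

gcd(457, 89):
  457 = 5*89 + 12
  89 = 7*12 + 5
  12 = 2*5 + 2
  5 = 2*2 + 1
  2 = 2*1
so gcd(457, 89) = 1.
Back-substitute for Bézout coefficients:
  1 = 5 - 2*2
  ... = 457*(-37) + 89*(190)
Scale by 326: one solution is (-12062, 61940). Reduce a mod 89: (42, -212).
General: a = 42 + 89t, b = -212 - 457t.
a ≥ 0 ⇒ t ≥ 0; b ≥ 0 ⇒ t ≤ -1. So t ∈ [0, -1]: 0 solutions.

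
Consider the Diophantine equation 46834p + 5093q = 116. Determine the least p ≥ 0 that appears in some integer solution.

4899

gcd(46834, 5093) = 1.
1 divides 116, so solutions exist.
By Bézout, 46834*(613) + 5093*(-5637) = 1.
Scale by 116/1 = 116: (p₀, q₀) = (71108, -653892).
General solution: p = 71108 + 5093t, q = -653892 - 46834t for integer t.
p ≥ 0: smallest is 71108 mod 5093 = 4899 (at t = -13), with q = -45050.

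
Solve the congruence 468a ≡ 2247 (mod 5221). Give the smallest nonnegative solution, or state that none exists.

3452

gcd(5221, 468) = 1.
1 divides 2247, so solutions exist.
By Bézout, 468*(-1216) + 5221*(109) = 1.
So 468*(-1216) ≡ 1 (mod 5221); multiply by 2247: a ≡ -2732352 (mod 5221).
Smallest nonnegative: a = -2732352 mod 5221 = 3452.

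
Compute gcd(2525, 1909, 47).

1

gcd(2525, 1909) = 1  (2525 = 1·1909 + 616, 1909 = 3·616 + 61, 616 = 10·61 + 6, 61 = 10·6 + 1, 6 = 6·1).
gcd(1, 47) = 1.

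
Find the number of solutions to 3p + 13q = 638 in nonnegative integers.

16

gcd(13, 3) = 1  (13 = 4×3 + 1, 3 = 3×1).
Back-substituting, 3×(-4) + 13×(1) = 1.
Scale by 638: one solution is (-2552, 638). Reduce p mod 13: (9, 47).
General: p = 9 + 13t, q = 47 - 3t.
p ≥ 0 ⇒ t ≥ 0; q ≥ 0 ⇒ t ≤ 15. So t ∈ [0, 15]: 16 solutions.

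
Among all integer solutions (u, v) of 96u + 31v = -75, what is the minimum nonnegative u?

6

gcd(96, 31) = 1  (96 = 3*31 + 3, 31 = 10*3 + 1, 3 = 3*1).
1 divides -75, so solutions exist.
Back-substituting, 96*(-10) + 31*(31) = 1.
Scale by -75/1 = -75: (u₀, v₀) = (750, -2325).
General solution: u = 750 + 31t, v = -2325 - 96t for integer t.
u ≥ 0: smallest is 750 mod 31 = 6 (at t = -24), with v = -21.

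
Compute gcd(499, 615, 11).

1

gcd(615, 499) = 1  (615 = 1*499 + 116, 499 = 4*116 + 35, 116 = 3*35 + 11, 35 = 3*11 + 2, 11 = 5*2 + 1, 2 = 2*1).
gcd(1, 11) = 1.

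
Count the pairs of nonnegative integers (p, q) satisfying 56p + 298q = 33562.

4

gcd(298, 56) = 2  (298 = 5·56 + 18, 56 = 3·18 + 2, 18 = 9·2).
Back-substituting, 56·(16) + 298·(-3) = 2.
Scale by 16781: one solution is (268496, -50343). Reduce p mod 149: (147, 85).
General: p = 147 + 149t, q = 85 - 28t.
p ≥ 0 ⇒ t ≥ 0; q ≥ 0 ⇒ t ≤ 3. So t ∈ [0, 3]: 4 solutions.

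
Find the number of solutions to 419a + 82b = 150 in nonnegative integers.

0

gcd(419, 82) = 1  (419 = 5*82 + 9, 82 = 9*9 + 1, 9 = 9*1).
Back-substituting, 419*(-9) + 82*(46) = 1.
Scale by 150: one solution is (-1350, 6900). Reduce a mod 82: (44, -223).
General: a = 44 + 82t, b = -223 - 419t.
a ≥ 0 ⇒ t ≥ 0; b ≥ 0 ⇒ t ≤ -1. So t ∈ [0, -1]: 0 solutions.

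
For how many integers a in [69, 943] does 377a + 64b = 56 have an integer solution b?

gcd(377, 64):
  377 = 5·64 + 57
  64 = 1·57 + 7
  57 = 8·7 + 1
  7 = 7·1
so gcd(377, 64) = 1.
Back-substitute for Bézout coefficients:
  1 = 57 - 8·7
  ... = 377·(9) + 64·(-53)
Scale by 56: particular solution (504, -2968); reduce a mod 64: (56, -329).
General solution: a = 56 + 64t, b = -329 - 377t for integer t.
69 ≤ 56 + 64t ≤ 943 gives t ∈ [1, 13], which is 13 values.

13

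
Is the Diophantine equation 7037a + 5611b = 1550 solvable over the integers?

yes

gcd(7037, 5611) = 31.
31 divides 1550, so integer solutions exist.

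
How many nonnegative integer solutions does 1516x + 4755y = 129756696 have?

18

gcd(4755, 1516) = 1  (4755 = 3×1516 + 207, 1516 = 7×207 + 67, 207 = 3×67 + 6, 67 = 11×6 + 1, 6 = 6×1).
Back-substituting, 1516×(781) + 4755×(-249) = 1.
Scale by 129756696: one solution is (101339979576, -32309417304). Reduce x mod 4755: (2586, 26464).
General: x = 2586 + 4755t, y = 26464 - 1516t.
x ≥ 0 ⇒ t ≥ 0; y ≥ 0 ⇒ t ≤ 17. So t ∈ [0, 17]: 18 solutions.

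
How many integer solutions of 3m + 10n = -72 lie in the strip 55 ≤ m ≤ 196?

gcd(10, 3) = 1.
By Bézout, 3×(-3) + 10×(1) = 1.
Particular solution: (6, -9).
General solution: m = 6 + 10t, n = -9 - 3t for integer t.
55 ≤ 6 + 10t ≤ 196 gives t ∈ [5, 19], which is 15 values.

15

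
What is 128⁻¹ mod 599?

gcd(599, 128):
  599 = 4·128 + 87
  128 = 1·87 + 41
  87 = 2·41 + 5
  41 = 8·5 + 1
  5 = 5·1
so gcd(599, 128) = 1.
Back-substitute for Bézout coefficients:
  1 = 41 - 8·5
  ... = 128·(117) + 599·(-25)
So 128·117 ≡ 1 (mod 599), and 117 mod 599 = 117.

117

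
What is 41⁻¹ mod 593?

405

gcd(593, 41):
  593 = 14·41 + 19
  41 = 2·19 + 3
  19 = 6·3 + 1
  3 = 3·1
so gcd(593, 41) = 1.
Back-substitute for Bézout coefficients:
  1 = 19 - 6·3
  ... = 41·(-188) + 593·(13)
So 41·-188 ≡ 1 (mod 593), and -188 mod 593 = 405.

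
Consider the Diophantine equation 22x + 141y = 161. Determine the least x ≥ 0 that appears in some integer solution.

gcd(141, 22) = 1  (141 = 6*22 + 9, 22 = 2*9 + 4, 9 = 2*4 + 1, 4 = 4*1).
1 divides 161, so solutions exist.
Back-substituting, 22*(-32) + 141*(5) = 1.
Scale by 161/1 = 161: (x₀, y₀) = (-5152, 805).
General solution: x = -5152 + 141t, y = 805 - 22t for integer t.
x ≥ 0: smallest is -5152 mod 141 = 65 (at t = 37), with y = -9.

65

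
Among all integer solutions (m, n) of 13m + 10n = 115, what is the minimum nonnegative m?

5

gcd(13, 10):
  13 = 1×10 + 3
  10 = 3×3 + 1
  3 = 3×1
so gcd(13, 10) = 1.
1 divides 115, so solutions exist.
Back-substitute for Bézout coefficients:
  1 = 10 - 3×3
  ... = 13×(-3) + 10×(4)
Scale by 115/1 = 115: (m₀, n₀) = (-345, 460).
General solution: m = -345 + 10t, n = 460 - 13t for integer t.
m ≥ 0: smallest is -345 mod 10 = 5 (at t = 35), with n = 5.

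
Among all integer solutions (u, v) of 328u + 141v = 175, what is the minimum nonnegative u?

13

gcd(328, 141):
  328 = 2*141 + 46
  141 = 3*46 + 3
  46 = 15*3 + 1
  3 = 3*1
so gcd(328, 141) = 1.
1 divides 175, so solutions exist.
Back-substitute for Bézout coefficients:
  1 = 46 - 15*3
  ... = 328*(46) + 141*(-107)
Scale by 175/1 = 175: (u₀, v₀) = (8050, -18725).
General solution: u = 8050 + 141t, v = -18725 - 328t for integer t.
u ≥ 0: smallest is 8050 mod 141 = 13 (at t = -57), with v = -29.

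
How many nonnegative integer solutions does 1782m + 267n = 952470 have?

6

gcd(1782, 267) = 3  (1782 = 6·267 + 180, 267 = 1·180 + 87, 180 = 2·87 + 6, 87 = 14·6 + 3, 6 = 2·3).
Back-substituting, 1782·(-43) + 267·(287) = 3.
Scale by 317490: one solution is (-13652070, 91119630). Reduce m mod 89: (85, 3000).
General: m = 85 + 89t, n = 3000 - 594t.
m ≥ 0 ⇒ t ≥ 0; n ≥ 0 ⇒ t ≤ 5. So t ∈ [0, 5]: 6 solutions.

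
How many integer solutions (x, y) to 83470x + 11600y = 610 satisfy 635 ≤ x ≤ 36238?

31

gcd(83470, 11600) = 10  (83470 = 7×11600 + 2270, 11600 = 5×2270 + 250, 2270 = 9×250 + 20, 250 = 12×20 + 10, 20 = 2×10).
Back-substituting, 83470×(-557) + 11600×(4008) = 10.
Scale by 61: particular solution (-33977, 244488); reduce x mod 1160: (823, -5922).
General solution: x = 823 + 1160t, y = -5922 - 8347t for integer t.
635 ≤ 823 + 1160t ≤ 36238 gives t ∈ [0, 30], which is 31 values.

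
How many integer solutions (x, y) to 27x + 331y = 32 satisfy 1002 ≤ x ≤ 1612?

2

gcd(331, 27) = 1  (331 = 12×27 + 7, 27 = 3×7 + 6, 7 = 1×6 + 1, 6 = 6×1).
Back-substituting, 27×(-49) + 331×(4) = 1.
Scale by 32: particular solution (-1568, 128); reduce x mod 331: (87, -7).
General solution: x = 87 + 331t, y = -7 - 27t for integer t.
1002 ≤ 87 + 331t ≤ 1612 gives t ∈ [3, 4], which is 2 values.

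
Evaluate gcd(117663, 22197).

gcd(117663, 22197):
  117663 = 5·22197 + 6678
  22197 = 3·6678 + 2163
  6678 = 3·2163 + 189
  2163 = 11·189 + 84
  189 = 2·84 + 21
  84 = 4·21
so gcd(117663, 22197) = 21.

21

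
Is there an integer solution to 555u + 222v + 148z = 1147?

gcd(555, 222) = 111  (555 = 2*222 + 111, 222 = 2*111).
gcd(111, 148) = 37.
37 divides 1147, so integer solutions exist.

yes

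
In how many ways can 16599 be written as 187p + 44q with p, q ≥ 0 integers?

gcd(187, 44) = 11.
By Bézout, 187·(1) + 44·(-4) = 11.
One solution: (1, 373).
General: p = 1 + 4t, q = 373 - 17t.
p ≥ 0 ⇒ t ≥ 0; q ≥ 0 ⇒ t ≤ 21. So t ∈ [0, 21]: 22 solutions.

22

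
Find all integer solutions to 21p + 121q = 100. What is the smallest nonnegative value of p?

120

gcd(121, 21) = 1  (121 = 5*21 + 16, 21 = 1*16 + 5, 16 = 3*5 + 1, 5 = 5*1).
1 divides 100, so solutions exist.
Back-substituting, 21*(-23) + 121*(4) = 1.
Scale by 100/1 = 100: (p₀, q₀) = (-2300, 400).
General solution: p = -2300 + 121t, q = 400 - 21t for integer t.
p ≥ 0: smallest is -2300 mod 121 = 120 (at t = 20), with q = -20.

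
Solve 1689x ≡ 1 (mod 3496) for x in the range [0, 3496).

1985

gcd(3496, 1689) = 1.
By Bézout, 1689·(-1511) + 3496·(730) = 1.
So 1689·-1511 ≡ 1 (mod 3496), and -1511 mod 3496 = 1985.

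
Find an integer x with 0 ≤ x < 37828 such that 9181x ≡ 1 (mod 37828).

gcd(37828, 9181) = 1  (37828 = 4×9181 + 1104, 9181 = 8×1104 + 349, 1104 = 3×349 + 57, 349 = 6×57 + 7, 57 = 8×7 + 1, 7 = 7×1).
Back-substituting, 9181×(-5311) + 37828×(1289) = 1.
So 9181×-5311 ≡ 1 (mod 37828), and -5311 mod 37828 = 32517.

32517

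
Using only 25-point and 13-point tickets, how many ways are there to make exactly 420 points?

1

Need nonnegative integers with 25j + 13k = 420.
gcd(25, 13) = 1, and 25·(-1) + 13·(2) = 1.
So (j₀, k₀) = (-420, 840); general j = -420 + 13t, k = 840 - 25t.
j ≥ 0 ⇒ t ≥ 33; k ≥ 0 ⇒ t ≤ 33. That's 1 value of t.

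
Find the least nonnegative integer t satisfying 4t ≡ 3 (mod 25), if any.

7

gcd(25, 4) = 1.
1 divides 3, so solutions exist.
By Bézout, 4*(-6) + 25*(1) = 1.
So 4*(-6) ≡ 1 (mod 25); multiply by 3: t ≡ -18 (mod 25).
Smallest nonnegative: t = -18 mod 25 = 7.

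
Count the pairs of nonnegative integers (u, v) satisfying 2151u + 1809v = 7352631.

17

gcd(2151, 1809) = 9  (2151 = 1*1809 + 342, 1809 = 5*342 + 99, 342 = 3*99 + 45, 99 = 2*45 + 9, 45 = 5*9).
Back-substituting, 2151*(-37) + 1809*(44) = 9.
Scale by 816959: one solution is (-30227483, 35946196). Reduce u mod 201: (103, 3942).
General: u = 103 + 201t, v = 3942 - 239t.
u ≥ 0 ⇒ t ≥ 0; v ≥ 0 ⇒ t ≤ 16. So t ∈ [0, 16]: 17 solutions.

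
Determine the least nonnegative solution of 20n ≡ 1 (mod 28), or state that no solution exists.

no solution

gcd(28, 20) = 4  (28 = 1×20 + 8, 20 = 2×8 + 4, 8 = 2×4).
4 does not divide 1, so the congruence has no solution.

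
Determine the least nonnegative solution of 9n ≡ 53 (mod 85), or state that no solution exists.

gcd(85, 9) = 1  (85 = 9·9 + 4, 9 = 2·4 + 1, 4 = 4·1).
1 divides 53, so solutions exist.
Back-substituting, 9·(19) + 85·(-2) = 1.
So 9·(19) ≡ 1 (mod 85); multiply by 53: n ≡ 1007 (mod 85).
Smallest nonnegative: n = 1007 mod 85 = 72.

72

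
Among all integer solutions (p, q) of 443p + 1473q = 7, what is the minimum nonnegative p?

gcd(1473, 443):
  1473 = 3*443 + 144
  443 = 3*144 + 11
  144 = 13*11 + 1
  11 = 11*1
so gcd(1473, 443) = 1.
1 divides 7, so solutions exist.
Back-substitute for Bézout coefficients:
  1 = 144 - 13*11
  ... = 443*(-133) + 1473*(40)
Scale by 7/1 = 7: (p₀, q₀) = (-931, 280).
General solution: p = -931 + 1473t, q = 280 - 443t for integer t.
p ≥ 0: smallest is -931 mod 1473 = 542 (at t = 1), with q = -163.

542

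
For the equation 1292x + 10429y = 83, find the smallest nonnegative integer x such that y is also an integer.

105

gcd(10429, 1292) = 1  (10429 = 8×1292 + 93, 1292 = 13×93 + 83, 93 = 1×83 + 10, 83 = 8×10 + 3, 10 = 3×3 + 1, 3 = 3×1).
1 divides 83, so solutions exist.
Back-substituting, 1292×(-3140) + 10429×(389) = 1.
Scale by 83/1 = 83: (x₀, y₀) = (-260620, 32287).
General solution: x = -260620 + 10429t, y = 32287 - 1292t for integer t.
x ≥ 0: smallest is -260620 mod 10429 = 105 (at t = 25), with y = -13.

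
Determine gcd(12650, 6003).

23

gcd(12650, 6003):
  12650 = 2·6003 + 644
  6003 = 9·644 + 207
  644 = 3·207 + 23
  207 = 9·23
so gcd(12650, 6003) = 23.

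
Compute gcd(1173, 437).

gcd(1173, 437):
  1173 = 2·437 + 299
  437 = 1·299 + 138
  299 = 2·138 + 23
  138 = 6·23
so gcd(1173, 437) = 23.

23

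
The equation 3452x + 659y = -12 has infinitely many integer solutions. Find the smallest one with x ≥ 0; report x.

gcd(3452, 659):
  3452 = 5·659 + 157
  659 = 4·157 + 31
  157 = 5·31 + 2
  31 = 15·2 + 1
  2 = 2·1
so gcd(3452, 659) = 1.
1 divides -12, so solutions exist.
Back-substitute for Bézout coefficients:
  1 = 31 - 15·2
  ... = 3452·(-319) + 659·(1671)
Scale by -12/1 = -12: (x₀, y₀) = (3828, -20052).
General solution: x = 3828 + 659t, y = -20052 - 3452t for integer t.
x ≥ 0: smallest is 3828 mod 659 = 533 (at t = -5), with y = -2792.

533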